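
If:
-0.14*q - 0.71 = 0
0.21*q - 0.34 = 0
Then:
No Solution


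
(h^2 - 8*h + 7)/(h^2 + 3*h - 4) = (h - 7)/(h + 4)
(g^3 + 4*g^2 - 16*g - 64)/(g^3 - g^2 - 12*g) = (g^2 + 8*g + 16)/(g*(g + 3))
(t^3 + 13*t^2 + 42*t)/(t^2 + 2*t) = (t^2 + 13*t + 42)/(t + 2)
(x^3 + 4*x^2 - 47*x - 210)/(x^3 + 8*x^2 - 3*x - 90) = (x - 7)/(x - 3)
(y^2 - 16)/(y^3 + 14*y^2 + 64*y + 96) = (y - 4)/(y^2 + 10*y + 24)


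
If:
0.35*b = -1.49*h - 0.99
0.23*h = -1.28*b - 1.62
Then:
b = -1.20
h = -0.38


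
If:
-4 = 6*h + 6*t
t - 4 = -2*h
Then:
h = 14/3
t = -16/3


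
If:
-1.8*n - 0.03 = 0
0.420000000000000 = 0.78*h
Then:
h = 0.54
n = -0.02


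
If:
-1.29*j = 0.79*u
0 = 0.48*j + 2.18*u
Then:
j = 0.00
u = 0.00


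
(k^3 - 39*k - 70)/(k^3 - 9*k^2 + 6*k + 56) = (k + 5)/(k - 4)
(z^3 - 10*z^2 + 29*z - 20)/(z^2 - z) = z - 9 + 20/z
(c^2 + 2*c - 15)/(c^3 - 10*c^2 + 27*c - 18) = (c + 5)/(c^2 - 7*c + 6)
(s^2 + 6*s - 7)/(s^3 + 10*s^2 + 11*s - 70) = (s - 1)/(s^2 + 3*s - 10)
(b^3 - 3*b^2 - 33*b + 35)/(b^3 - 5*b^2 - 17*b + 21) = (b + 5)/(b + 3)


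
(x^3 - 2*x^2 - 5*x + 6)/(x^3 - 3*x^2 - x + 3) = (x + 2)/(x + 1)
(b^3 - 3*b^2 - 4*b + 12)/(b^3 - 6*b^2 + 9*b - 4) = (b^3 - 3*b^2 - 4*b + 12)/(b^3 - 6*b^2 + 9*b - 4)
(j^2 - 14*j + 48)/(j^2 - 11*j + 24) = (j - 6)/(j - 3)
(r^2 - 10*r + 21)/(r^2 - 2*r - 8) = (-r^2 + 10*r - 21)/(-r^2 + 2*r + 8)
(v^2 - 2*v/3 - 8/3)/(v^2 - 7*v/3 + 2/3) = (3*v + 4)/(3*v - 1)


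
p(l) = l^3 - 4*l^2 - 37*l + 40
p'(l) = 3*l^2 - 8*l - 37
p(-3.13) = 85.96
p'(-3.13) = 17.43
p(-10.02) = -996.87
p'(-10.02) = 344.36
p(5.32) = -119.48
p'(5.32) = 5.35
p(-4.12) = 54.61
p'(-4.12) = 46.88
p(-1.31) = 79.36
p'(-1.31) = -21.37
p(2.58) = -64.91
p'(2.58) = -37.67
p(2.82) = -73.72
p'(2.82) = -35.70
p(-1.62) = 85.19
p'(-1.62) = -16.17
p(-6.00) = -98.00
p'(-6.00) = 119.00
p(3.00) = -80.00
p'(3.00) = -34.00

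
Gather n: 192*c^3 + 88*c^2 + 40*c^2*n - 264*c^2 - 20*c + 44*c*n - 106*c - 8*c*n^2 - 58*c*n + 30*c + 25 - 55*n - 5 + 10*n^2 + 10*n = 192*c^3 - 176*c^2 - 96*c + n^2*(10 - 8*c) + n*(40*c^2 - 14*c - 45) + 20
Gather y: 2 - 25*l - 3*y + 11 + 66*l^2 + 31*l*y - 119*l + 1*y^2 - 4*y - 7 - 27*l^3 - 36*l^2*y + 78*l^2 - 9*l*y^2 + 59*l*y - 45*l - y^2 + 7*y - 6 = -27*l^3 + 144*l^2 - 9*l*y^2 - 189*l + y*(-36*l^2 + 90*l)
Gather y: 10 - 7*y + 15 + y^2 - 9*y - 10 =y^2 - 16*y + 15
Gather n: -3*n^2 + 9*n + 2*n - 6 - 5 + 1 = -3*n^2 + 11*n - 10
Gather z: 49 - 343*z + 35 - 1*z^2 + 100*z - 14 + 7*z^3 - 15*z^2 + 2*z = 7*z^3 - 16*z^2 - 241*z + 70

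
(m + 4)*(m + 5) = m^2 + 9*m + 20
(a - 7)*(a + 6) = a^2 - a - 42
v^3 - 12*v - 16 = (v - 4)*(v + 2)^2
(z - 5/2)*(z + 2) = z^2 - z/2 - 5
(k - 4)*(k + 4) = k^2 - 16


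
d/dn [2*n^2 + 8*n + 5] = 4*n + 8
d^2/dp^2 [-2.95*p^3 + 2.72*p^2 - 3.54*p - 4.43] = 5.44 - 17.7*p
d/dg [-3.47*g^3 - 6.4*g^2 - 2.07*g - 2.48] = -10.41*g^2 - 12.8*g - 2.07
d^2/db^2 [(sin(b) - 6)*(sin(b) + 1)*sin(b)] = -9*sin(b)^3 + 20*sin(b)^2 + 12*sin(b) - 10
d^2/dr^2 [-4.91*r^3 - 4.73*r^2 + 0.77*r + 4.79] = -29.46*r - 9.46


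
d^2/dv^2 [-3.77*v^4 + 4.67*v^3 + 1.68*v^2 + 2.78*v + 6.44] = -45.24*v^2 + 28.02*v + 3.36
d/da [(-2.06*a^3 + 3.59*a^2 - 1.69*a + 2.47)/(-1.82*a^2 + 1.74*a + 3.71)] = (3.7492*a^4 - 7.1688*a^3 - 19.757*a^2 + 35.6286*a - 10.5677)/(3.3124*a^4 - 6.3336*a^3 - 10.4768*a^2 + 12.9108*a + 13.7641)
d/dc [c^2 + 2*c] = 2*c + 2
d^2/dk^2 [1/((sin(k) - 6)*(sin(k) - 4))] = 2*(-2*sin(k)^4 + 15*sin(k)^3 + sin(k)^2 - 150*sin(k) + 76)/((sin(k) - 6)^3*(sin(k) - 4)^3)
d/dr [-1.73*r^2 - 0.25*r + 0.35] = -3.46*r - 0.25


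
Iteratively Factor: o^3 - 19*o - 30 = (o + 3)*(o^2 - 3*o - 10) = (o - 5)*(o + 3)*(o + 2)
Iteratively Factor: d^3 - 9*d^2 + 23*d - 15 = (d - 5)*(d^2 - 4*d + 3) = (d - 5)*(d - 1)*(d - 3)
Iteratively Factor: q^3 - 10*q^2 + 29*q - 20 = (q - 4)*(q^2 - 6*q + 5) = (q - 4)*(q - 1)*(q - 5)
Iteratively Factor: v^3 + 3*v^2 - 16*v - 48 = (v + 3)*(v^2 - 16) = (v + 3)*(v + 4)*(v - 4)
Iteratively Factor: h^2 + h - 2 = (h - 1)*(h + 2)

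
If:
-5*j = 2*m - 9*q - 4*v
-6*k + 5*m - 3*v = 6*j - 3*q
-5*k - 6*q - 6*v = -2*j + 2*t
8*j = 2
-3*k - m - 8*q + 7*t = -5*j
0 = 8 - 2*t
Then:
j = 1/4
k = 5502/1787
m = -10905/7148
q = 19245/7148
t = 4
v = -11630/1787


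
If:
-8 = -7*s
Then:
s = 8/7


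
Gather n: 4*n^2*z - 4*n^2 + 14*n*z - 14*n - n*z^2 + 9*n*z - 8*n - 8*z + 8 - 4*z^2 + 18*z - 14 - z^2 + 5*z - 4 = n^2*(4*z - 4) + n*(-z^2 + 23*z - 22) - 5*z^2 + 15*z - 10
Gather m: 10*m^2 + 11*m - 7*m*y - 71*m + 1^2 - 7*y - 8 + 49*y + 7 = 10*m^2 + m*(-7*y - 60) + 42*y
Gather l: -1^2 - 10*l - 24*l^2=-24*l^2 - 10*l - 1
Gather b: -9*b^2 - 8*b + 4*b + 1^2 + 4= -9*b^2 - 4*b + 5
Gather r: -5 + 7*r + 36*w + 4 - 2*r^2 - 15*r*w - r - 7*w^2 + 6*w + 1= -2*r^2 + r*(6 - 15*w) - 7*w^2 + 42*w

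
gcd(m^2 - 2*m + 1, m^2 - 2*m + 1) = m^2 - 2*m + 1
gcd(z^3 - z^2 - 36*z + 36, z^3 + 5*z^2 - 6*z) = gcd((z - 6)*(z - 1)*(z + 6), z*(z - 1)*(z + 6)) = z^2 + 5*z - 6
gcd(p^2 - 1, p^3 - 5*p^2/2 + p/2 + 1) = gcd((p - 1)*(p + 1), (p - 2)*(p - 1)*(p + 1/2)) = p - 1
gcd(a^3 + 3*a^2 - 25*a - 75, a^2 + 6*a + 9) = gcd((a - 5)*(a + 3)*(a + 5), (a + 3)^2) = a + 3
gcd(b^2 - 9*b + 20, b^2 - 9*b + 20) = b^2 - 9*b + 20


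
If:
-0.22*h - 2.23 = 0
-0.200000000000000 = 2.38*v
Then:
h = -10.14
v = -0.08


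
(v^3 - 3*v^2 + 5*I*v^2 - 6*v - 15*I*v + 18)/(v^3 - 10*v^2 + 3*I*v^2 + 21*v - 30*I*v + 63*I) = (v + 2*I)/(v - 7)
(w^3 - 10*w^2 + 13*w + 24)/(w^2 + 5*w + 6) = (w^3 - 10*w^2 + 13*w + 24)/(w^2 + 5*w + 6)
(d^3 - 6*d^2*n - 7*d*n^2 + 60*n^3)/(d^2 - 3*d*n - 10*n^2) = (d^2 - d*n - 12*n^2)/(d + 2*n)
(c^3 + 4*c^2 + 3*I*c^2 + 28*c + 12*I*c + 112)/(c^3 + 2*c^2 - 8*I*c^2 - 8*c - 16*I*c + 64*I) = (c^2 + 3*I*c + 28)/(c^2 + c*(-2 - 8*I) + 16*I)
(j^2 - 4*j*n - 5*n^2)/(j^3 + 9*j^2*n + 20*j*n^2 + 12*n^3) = (j - 5*n)/(j^2 + 8*j*n + 12*n^2)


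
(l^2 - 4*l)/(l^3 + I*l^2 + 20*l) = (l - 4)/(l^2 + I*l + 20)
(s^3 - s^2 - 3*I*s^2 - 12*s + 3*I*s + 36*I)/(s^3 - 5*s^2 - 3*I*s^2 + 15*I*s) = (s^2 - s - 12)/(s*(s - 5))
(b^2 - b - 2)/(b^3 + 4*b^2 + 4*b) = (b^2 - b - 2)/(b*(b^2 + 4*b + 4))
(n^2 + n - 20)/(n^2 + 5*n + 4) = (n^2 + n - 20)/(n^2 + 5*n + 4)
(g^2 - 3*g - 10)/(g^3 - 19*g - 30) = 1/(g + 3)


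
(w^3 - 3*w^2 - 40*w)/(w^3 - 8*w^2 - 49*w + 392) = w*(w + 5)/(w^2 - 49)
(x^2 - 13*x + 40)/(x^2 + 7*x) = (x^2 - 13*x + 40)/(x*(x + 7))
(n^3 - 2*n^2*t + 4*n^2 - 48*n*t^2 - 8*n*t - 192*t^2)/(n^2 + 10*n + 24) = (n^2 - 2*n*t - 48*t^2)/(n + 6)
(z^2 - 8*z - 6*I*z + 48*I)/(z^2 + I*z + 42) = (z - 8)/(z + 7*I)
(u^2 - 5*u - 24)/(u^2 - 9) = (u - 8)/(u - 3)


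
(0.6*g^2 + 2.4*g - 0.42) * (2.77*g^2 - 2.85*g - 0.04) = 1.662*g^4 + 4.938*g^3 - 8.0274*g^2 + 1.101*g + 0.0168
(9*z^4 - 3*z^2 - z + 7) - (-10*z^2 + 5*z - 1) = 9*z^4 + 7*z^2 - 6*z + 8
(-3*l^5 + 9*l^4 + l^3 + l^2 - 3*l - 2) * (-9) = 27*l^5 - 81*l^4 - 9*l^3 - 9*l^2 + 27*l + 18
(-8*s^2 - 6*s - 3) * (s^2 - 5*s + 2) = -8*s^4 + 34*s^3 + 11*s^2 + 3*s - 6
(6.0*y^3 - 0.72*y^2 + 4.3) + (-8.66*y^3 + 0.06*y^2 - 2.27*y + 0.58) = -2.66*y^3 - 0.66*y^2 - 2.27*y + 4.88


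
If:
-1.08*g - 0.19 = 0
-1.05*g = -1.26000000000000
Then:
No Solution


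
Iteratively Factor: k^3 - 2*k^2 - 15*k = (k + 3)*(k^2 - 5*k) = (k - 5)*(k + 3)*(k)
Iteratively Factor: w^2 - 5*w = (w)*(w - 5)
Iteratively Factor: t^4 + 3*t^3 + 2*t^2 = (t)*(t^3 + 3*t^2 + 2*t) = t^2*(t^2 + 3*t + 2) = t^2*(t + 2)*(t + 1)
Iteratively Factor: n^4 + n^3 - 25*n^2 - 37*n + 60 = (n + 4)*(n^3 - 3*n^2 - 13*n + 15) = (n + 3)*(n + 4)*(n^2 - 6*n + 5) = (n - 5)*(n + 3)*(n + 4)*(n - 1)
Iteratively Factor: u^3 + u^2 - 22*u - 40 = (u + 2)*(u^2 - u - 20) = (u + 2)*(u + 4)*(u - 5)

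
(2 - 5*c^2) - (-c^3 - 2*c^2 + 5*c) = c^3 - 3*c^2 - 5*c + 2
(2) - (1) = 1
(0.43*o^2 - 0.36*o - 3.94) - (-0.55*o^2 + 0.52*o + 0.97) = 0.98*o^2 - 0.88*o - 4.91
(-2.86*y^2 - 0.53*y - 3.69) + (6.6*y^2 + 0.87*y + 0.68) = 3.74*y^2 + 0.34*y - 3.01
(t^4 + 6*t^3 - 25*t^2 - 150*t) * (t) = t^5 + 6*t^4 - 25*t^3 - 150*t^2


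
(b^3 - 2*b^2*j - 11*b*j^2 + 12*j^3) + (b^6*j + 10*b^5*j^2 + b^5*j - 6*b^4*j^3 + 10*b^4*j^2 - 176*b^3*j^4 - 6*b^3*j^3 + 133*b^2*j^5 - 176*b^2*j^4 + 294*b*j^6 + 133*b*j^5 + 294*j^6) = b^6*j + 10*b^5*j^2 + b^5*j - 6*b^4*j^3 + 10*b^4*j^2 - 176*b^3*j^4 - 6*b^3*j^3 + b^3 + 133*b^2*j^5 - 176*b^2*j^4 - 2*b^2*j + 294*b*j^6 + 133*b*j^5 - 11*b*j^2 + 294*j^6 + 12*j^3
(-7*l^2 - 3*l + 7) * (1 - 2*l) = 14*l^3 - l^2 - 17*l + 7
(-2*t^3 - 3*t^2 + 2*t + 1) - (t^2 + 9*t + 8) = -2*t^3 - 4*t^2 - 7*t - 7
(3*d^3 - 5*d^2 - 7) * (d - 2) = 3*d^4 - 11*d^3 + 10*d^2 - 7*d + 14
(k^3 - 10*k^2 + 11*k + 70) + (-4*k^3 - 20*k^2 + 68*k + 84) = -3*k^3 - 30*k^2 + 79*k + 154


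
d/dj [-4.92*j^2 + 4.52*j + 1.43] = 4.52 - 9.84*j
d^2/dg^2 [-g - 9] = 0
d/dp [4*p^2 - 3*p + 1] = 8*p - 3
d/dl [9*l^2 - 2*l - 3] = 18*l - 2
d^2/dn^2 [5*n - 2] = 0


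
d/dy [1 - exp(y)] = -exp(y)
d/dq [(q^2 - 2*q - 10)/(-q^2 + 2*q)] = 20*(1 - q)/(q^2*(q^2 - 4*q + 4))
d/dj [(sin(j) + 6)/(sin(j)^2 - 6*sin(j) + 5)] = (-12*sin(j) + cos(j)^2 + 40)*cos(j)/(sin(j)^2 - 6*sin(j) + 5)^2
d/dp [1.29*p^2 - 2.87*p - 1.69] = 2.58*p - 2.87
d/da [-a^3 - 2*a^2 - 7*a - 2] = -3*a^2 - 4*a - 7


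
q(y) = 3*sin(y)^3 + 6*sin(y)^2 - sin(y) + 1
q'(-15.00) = 3.80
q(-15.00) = 3.36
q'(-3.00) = 2.49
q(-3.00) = 1.25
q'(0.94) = 8.59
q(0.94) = 5.69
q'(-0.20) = -2.97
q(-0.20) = 1.41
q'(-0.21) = -3.04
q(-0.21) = 1.44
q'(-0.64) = -3.98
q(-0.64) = 3.10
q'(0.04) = -0.51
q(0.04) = 0.97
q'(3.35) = 3.03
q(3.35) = 1.44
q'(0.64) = 7.52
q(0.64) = 3.18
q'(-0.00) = -1.00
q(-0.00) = 1.00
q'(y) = 9*sin(y)^2*cos(y) + 12*sin(y)*cos(y) - cos(y)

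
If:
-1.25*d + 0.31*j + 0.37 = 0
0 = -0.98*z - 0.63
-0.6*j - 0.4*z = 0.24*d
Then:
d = 0.37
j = 0.28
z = -0.64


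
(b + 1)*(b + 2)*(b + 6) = b^3 + 9*b^2 + 20*b + 12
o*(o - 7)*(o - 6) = o^3 - 13*o^2 + 42*o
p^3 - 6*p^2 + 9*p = p*(p - 3)^2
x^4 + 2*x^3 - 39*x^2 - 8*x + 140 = (x - 5)*(x - 2)*(x + 2)*(x + 7)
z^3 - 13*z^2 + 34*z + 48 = (z - 8)*(z - 6)*(z + 1)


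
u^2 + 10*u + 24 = (u + 4)*(u + 6)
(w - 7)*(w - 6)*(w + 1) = w^3 - 12*w^2 + 29*w + 42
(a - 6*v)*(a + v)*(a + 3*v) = a^3 - 2*a^2*v - 21*a*v^2 - 18*v^3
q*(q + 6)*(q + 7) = q^3 + 13*q^2 + 42*q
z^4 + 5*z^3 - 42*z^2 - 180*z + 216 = (z - 6)*(z - 1)*(z + 6)^2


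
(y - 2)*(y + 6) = y^2 + 4*y - 12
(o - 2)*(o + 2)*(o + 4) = o^3 + 4*o^2 - 4*o - 16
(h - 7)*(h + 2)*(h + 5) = h^3 - 39*h - 70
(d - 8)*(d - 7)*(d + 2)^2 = d^4 - 11*d^3 + 164*d + 224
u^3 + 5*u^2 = u^2*(u + 5)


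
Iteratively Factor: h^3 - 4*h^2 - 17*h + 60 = (h - 5)*(h^2 + h - 12) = (h - 5)*(h + 4)*(h - 3)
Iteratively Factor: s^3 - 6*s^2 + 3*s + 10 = (s - 2)*(s^2 - 4*s - 5) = (s - 2)*(s + 1)*(s - 5)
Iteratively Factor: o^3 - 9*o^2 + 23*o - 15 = (o - 5)*(o^2 - 4*o + 3) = (o - 5)*(o - 3)*(o - 1)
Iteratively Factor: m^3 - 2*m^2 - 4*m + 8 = (m - 2)*(m^2 - 4) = (m - 2)*(m + 2)*(m - 2)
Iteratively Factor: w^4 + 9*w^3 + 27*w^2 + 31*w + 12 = (w + 3)*(w^3 + 6*w^2 + 9*w + 4) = (w + 1)*(w + 3)*(w^2 + 5*w + 4) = (w + 1)*(w + 3)*(w + 4)*(w + 1)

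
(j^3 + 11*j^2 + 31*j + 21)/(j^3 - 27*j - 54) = (j^2 + 8*j + 7)/(j^2 - 3*j - 18)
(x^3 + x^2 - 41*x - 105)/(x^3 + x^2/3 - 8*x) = 3*(x^2 - 2*x - 35)/(x*(3*x - 8))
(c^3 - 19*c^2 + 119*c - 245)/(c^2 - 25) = (c^2 - 14*c + 49)/(c + 5)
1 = 1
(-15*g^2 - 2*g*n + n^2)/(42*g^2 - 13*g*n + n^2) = (-15*g^2 - 2*g*n + n^2)/(42*g^2 - 13*g*n + n^2)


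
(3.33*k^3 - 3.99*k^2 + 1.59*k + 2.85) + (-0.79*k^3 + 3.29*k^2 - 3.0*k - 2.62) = 2.54*k^3 - 0.7*k^2 - 1.41*k + 0.23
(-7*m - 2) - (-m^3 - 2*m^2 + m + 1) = m^3 + 2*m^2 - 8*m - 3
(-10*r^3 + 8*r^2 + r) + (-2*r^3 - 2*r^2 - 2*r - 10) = -12*r^3 + 6*r^2 - r - 10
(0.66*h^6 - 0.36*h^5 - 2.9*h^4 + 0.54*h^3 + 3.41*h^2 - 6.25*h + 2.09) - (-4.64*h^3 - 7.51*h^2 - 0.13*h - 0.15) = 0.66*h^6 - 0.36*h^5 - 2.9*h^4 + 5.18*h^3 + 10.92*h^2 - 6.12*h + 2.24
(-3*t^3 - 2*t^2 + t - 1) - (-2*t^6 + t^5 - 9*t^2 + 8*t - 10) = 2*t^6 - t^5 - 3*t^3 + 7*t^2 - 7*t + 9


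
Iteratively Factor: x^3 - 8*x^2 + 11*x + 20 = (x + 1)*(x^2 - 9*x + 20) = (x - 5)*(x + 1)*(x - 4)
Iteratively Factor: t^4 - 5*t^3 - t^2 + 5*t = (t - 5)*(t^3 - t) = t*(t - 5)*(t^2 - 1) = t*(t - 5)*(t - 1)*(t + 1)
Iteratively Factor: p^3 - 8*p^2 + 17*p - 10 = (p - 5)*(p^2 - 3*p + 2) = (p - 5)*(p - 1)*(p - 2)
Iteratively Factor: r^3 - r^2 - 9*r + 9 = (r + 3)*(r^2 - 4*r + 3) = (r - 1)*(r + 3)*(r - 3)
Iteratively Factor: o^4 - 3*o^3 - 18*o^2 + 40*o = (o - 5)*(o^3 + 2*o^2 - 8*o) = (o - 5)*(o - 2)*(o^2 + 4*o) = (o - 5)*(o - 2)*(o + 4)*(o)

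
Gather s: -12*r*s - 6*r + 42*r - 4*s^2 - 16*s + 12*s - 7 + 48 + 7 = 36*r - 4*s^2 + s*(-12*r - 4) + 48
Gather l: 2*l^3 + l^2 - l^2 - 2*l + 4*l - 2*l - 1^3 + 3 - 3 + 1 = 2*l^3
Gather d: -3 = -3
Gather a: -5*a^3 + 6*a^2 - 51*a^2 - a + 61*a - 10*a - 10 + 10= -5*a^3 - 45*a^2 + 50*a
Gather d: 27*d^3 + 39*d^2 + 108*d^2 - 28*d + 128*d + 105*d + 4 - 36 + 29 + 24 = 27*d^3 + 147*d^2 + 205*d + 21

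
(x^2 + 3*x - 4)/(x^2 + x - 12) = (x - 1)/(x - 3)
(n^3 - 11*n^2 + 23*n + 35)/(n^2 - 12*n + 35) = n + 1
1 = 1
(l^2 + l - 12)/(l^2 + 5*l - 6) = (l^2 + l - 12)/(l^2 + 5*l - 6)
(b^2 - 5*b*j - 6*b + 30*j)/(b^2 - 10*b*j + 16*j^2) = (b^2 - 5*b*j - 6*b + 30*j)/(b^2 - 10*b*j + 16*j^2)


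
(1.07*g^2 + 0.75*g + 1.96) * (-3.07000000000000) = -3.2849*g^2 - 2.3025*g - 6.0172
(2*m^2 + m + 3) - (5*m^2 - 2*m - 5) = -3*m^2 + 3*m + 8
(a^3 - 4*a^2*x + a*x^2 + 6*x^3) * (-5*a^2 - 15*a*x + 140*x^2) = -5*a^5 + 5*a^4*x + 195*a^3*x^2 - 605*a^2*x^3 + 50*a*x^4 + 840*x^5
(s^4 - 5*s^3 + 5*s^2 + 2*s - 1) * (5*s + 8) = 5*s^5 - 17*s^4 - 15*s^3 + 50*s^2 + 11*s - 8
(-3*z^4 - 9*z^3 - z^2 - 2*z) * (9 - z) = 3*z^5 - 18*z^4 - 80*z^3 - 7*z^2 - 18*z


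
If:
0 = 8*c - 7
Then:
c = 7/8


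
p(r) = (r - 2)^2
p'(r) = 2*r - 4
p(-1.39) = 11.49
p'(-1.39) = -6.78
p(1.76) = 0.06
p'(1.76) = -0.48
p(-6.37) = 70.06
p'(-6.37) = -16.74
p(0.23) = 3.13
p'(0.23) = -3.54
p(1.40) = 0.36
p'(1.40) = -1.20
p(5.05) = 9.30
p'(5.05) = 6.10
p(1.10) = 0.81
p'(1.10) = -1.80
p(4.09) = 4.37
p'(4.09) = 4.18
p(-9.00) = 121.00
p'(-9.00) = -22.00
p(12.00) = 100.00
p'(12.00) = 20.00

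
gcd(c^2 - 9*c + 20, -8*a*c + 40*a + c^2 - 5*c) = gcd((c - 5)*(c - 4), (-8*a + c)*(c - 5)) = c - 5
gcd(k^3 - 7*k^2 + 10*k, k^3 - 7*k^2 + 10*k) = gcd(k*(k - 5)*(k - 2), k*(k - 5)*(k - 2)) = k^3 - 7*k^2 + 10*k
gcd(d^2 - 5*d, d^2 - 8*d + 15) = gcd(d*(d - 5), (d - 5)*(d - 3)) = d - 5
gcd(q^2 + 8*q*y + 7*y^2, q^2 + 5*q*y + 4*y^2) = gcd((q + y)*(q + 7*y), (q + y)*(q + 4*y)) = q + y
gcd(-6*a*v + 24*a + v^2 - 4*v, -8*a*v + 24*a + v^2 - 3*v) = 1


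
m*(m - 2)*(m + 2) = m^3 - 4*m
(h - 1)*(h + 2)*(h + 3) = h^3 + 4*h^2 + h - 6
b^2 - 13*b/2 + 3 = (b - 6)*(b - 1/2)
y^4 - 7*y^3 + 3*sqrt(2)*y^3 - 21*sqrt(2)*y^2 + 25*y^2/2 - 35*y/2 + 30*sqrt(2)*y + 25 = (y - 5)*(y - 2)*(y + sqrt(2)/2)*(y + 5*sqrt(2)/2)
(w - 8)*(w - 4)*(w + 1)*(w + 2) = w^4 - 9*w^3 - 2*w^2 + 72*w + 64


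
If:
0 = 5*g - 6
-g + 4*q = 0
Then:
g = 6/5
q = 3/10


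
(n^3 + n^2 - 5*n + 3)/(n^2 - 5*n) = (n^3 + n^2 - 5*n + 3)/(n*(n - 5))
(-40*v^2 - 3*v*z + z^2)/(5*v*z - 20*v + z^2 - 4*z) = (-8*v + z)/(z - 4)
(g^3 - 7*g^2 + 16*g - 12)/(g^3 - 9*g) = (g^2 - 4*g + 4)/(g*(g + 3))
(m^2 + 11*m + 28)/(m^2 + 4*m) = (m + 7)/m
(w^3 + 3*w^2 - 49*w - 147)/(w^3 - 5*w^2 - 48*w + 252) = (w^2 - 4*w - 21)/(w^2 - 12*w + 36)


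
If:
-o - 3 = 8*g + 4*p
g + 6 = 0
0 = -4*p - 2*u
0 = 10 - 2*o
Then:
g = -6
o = 5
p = 10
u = -20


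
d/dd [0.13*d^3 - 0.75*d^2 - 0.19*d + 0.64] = 0.39*d^2 - 1.5*d - 0.19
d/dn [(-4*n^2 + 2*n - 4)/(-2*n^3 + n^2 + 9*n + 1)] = 2*(-4*n^4 + 4*n^3 - 31*n^2 + 19)/(4*n^6 - 4*n^5 - 35*n^4 + 14*n^3 + 83*n^2 + 18*n + 1)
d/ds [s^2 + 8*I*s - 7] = 2*s + 8*I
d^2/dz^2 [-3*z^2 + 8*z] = -6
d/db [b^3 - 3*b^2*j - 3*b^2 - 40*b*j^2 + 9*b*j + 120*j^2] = 3*b^2 - 6*b*j - 6*b - 40*j^2 + 9*j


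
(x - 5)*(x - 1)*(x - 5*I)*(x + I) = x^4 - 6*x^3 - 4*I*x^3 + 10*x^2 + 24*I*x^2 - 30*x - 20*I*x + 25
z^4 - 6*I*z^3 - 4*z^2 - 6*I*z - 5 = (z - 5*I)*(z - I)^2*(z + I)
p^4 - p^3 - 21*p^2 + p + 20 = (p - 5)*(p - 1)*(p + 1)*(p + 4)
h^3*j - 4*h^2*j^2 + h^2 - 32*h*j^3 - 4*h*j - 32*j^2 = (h - 8*j)*(h + 4*j)*(h*j + 1)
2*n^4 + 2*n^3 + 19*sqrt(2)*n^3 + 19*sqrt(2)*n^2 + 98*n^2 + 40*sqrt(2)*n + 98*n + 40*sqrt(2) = (n + 4*sqrt(2))*(n + 5*sqrt(2))*(sqrt(2)*n + 1)*(sqrt(2)*n + sqrt(2))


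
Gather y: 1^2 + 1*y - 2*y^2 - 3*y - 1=-2*y^2 - 2*y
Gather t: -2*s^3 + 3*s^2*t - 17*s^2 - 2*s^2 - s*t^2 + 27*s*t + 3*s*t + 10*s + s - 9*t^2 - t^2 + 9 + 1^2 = -2*s^3 - 19*s^2 + 11*s + t^2*(-s - 10) + t*(3*s^2 + 30*s) + 10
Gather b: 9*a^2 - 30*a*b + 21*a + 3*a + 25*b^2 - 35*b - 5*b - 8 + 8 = 9*a^2 + 24*a + 25*b^2 + b*(-30*a - 40)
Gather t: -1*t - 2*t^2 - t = -2*t^2 - 2*t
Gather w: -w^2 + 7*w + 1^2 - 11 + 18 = -w^2 + 7*w + 8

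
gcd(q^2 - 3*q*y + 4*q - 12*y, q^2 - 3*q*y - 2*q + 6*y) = -q + 3*y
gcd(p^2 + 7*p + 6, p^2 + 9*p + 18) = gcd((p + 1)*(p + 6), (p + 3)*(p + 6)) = p + 6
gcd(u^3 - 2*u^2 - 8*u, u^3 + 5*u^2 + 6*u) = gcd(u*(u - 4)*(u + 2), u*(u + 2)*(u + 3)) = u^2 + 2*u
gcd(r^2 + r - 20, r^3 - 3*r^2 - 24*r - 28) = 1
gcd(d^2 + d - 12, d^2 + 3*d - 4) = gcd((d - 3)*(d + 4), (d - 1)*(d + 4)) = d + 4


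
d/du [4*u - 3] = 4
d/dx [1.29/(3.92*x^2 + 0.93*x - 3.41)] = (-10.1136*x - 1.1997)/(3.92*x^2 + 0.93*x - 3.41)^2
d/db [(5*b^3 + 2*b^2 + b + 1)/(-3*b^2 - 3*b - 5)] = (-15*b^4 - 30*b^3 - 78*b^2 - 14*b - 2)/(9*b^4 + 18*b^3 + 39*b^2 + 30*b + 25)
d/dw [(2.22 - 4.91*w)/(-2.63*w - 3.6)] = (61.843398*w + 84.65256)/(2.63*w + 3.6)^3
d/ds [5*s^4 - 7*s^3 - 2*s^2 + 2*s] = 20*s^3 - 21*s^2 - 4*s + 2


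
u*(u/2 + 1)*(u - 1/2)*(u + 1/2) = u^4/2 + u^3 - u^2/8 - u/4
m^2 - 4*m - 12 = (m - 6)*(m + 2)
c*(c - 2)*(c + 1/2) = c^3 - 3*c^2/2 - c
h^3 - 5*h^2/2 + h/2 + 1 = (h - 2)*(h - 1)*(h + 1/2)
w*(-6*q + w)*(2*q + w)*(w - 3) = -12*q^2*w^2 + 36*q^2*w - 4*q*w^3 + 12*q*w^2 + w^4 - 3*w^3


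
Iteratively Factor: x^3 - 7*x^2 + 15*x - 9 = (x - 3)*(x^2 - 4*x + 3) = (x - 3)*(x - 1)*(x - 3)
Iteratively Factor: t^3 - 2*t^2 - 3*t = (t + 1)*(t^2 - 3*t) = t*(t + 1)*(t - 3)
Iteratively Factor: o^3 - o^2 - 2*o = (o + 1)*(o^2 - 2*o) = (o - 2)*(o + 1)*(o)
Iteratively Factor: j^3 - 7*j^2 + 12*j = (j - 4)*(j^2 - 3*j) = j*(j - 4)*(j - 3)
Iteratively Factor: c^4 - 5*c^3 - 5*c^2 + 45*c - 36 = (c - 1)*(c^3 - 4*c^2 - 9*c + 36) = (c - 3)*(c - 1)*(c^2 - c - 12) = (c - 4)*(c - 3)*(c - 1)*(c + 3)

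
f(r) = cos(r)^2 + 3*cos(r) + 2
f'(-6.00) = -1.37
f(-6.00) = 5.80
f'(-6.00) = -1.37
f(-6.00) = 5.80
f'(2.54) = -0.76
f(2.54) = 0.21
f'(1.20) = -3.47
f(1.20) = 3.22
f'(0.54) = -2.42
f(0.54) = 5.31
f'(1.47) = -3.19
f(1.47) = 2.31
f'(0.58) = -2.56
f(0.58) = 5.21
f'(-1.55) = 3.04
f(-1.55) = 2.06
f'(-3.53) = -0.44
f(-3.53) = 0.08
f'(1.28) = -3.42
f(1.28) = 2.94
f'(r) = -2*sin(r)*cos(r) - 3*sin(r)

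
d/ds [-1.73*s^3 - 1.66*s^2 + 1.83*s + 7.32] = -5.19*s^2 - 3.32*s + 1.83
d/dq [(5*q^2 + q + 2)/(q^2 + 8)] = (-q^2 + 76*q + 8)/(q^4 + 16*q^2 + 64)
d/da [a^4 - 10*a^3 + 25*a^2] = 2*a*(2*a^2 - 15*a + 25)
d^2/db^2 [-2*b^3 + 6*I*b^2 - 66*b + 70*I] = -12*b + 12*I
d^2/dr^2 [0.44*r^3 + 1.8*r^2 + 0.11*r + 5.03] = 2.64*r + 3.6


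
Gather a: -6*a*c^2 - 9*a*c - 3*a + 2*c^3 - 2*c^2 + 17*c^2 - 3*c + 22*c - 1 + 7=a*(-6*c^2 - 9*c - 3) + 2*c^3 + 15*c^2 + 19*c + 6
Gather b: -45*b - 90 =-45*b - 90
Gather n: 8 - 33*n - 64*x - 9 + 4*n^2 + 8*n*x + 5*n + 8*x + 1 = 4*n^2 + n*(8*x - 28) - 56*x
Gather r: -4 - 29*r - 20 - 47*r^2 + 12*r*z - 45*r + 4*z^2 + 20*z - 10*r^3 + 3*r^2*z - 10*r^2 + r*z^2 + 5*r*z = -10*r^3 + r^2*(3*z - 57) + r*(z^2 + 17*z - 74) + 4*z^2 + 20*z - 24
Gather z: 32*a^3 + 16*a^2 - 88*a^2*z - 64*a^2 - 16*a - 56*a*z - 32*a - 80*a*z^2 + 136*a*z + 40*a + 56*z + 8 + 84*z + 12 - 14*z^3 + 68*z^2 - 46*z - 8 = 32*a^3 - 48*a^2 - 8*a - 14*z^3 + z^2*(68 - 80*a) + z*(-88*a^2 + 80*a + 94) + 12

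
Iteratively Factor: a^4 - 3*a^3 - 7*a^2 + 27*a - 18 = (a - 1)*(a^3 - 2*a^2 - 9*a + 18) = (a - 2)*(a - 1)*(a^2 - 9) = (a - 2)*(a - 1)*(a + 3)*(a - 3)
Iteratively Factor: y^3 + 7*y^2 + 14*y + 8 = (y + 4)*(y^2 + 3*y + 2) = (y + 2)*(y + 4)*(y + 1)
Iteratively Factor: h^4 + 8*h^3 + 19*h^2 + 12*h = (h)*(h^3 + 8*h^2 + 19*h + 12) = h*(h + 3)*(h^2 + 5*h + 4) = h*(h + 3)*(h + 4)*(h + 1)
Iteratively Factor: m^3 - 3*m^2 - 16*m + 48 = (m - 4)*(m^2 + m - 12) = (m - 4)*(m + 4)*(m - 3)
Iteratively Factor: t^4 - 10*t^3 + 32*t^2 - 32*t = (t - 2)*(t^3 - 8*t^2 + 16*t) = (t - 4)*(t - 2)*(t^2 - 4*t) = (t - 4)^2*(t - 2)*(t)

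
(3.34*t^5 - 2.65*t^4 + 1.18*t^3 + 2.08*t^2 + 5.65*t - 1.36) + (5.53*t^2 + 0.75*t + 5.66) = 3.34*t^5 - 2.65*t^4 + 1.18*t^3 + 7.61*t^2 + 6.4*t + 4.3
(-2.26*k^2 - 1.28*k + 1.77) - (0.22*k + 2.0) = -2.26*k^2 - 1.5*k - 0.23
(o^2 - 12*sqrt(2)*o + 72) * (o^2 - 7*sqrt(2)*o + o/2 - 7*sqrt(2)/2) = o^4 - 19*sqrt(2)*o^3 + o^3/2 - 19*sqrt(2)*o^2/2 + 240*o^2 - 504*sqrt(2)*o + 120*o - 252*sqrt(2)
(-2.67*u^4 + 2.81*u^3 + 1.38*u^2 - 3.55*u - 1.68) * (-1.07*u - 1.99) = 2.8569*u^5 + 2.3066*u^4 - 7.0685*u^3 + 1.0523*u^2 + 8.8621*u + 3.3432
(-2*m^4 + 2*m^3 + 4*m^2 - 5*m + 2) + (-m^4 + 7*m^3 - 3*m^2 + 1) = -3*m^4 + 9*m^3 + m^2 - 5*m + 3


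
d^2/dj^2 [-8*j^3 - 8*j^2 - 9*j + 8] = -48*j - 16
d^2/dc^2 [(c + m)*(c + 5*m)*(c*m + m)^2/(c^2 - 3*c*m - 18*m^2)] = 2*m^2*(c^6 - 9*c^5*m - 27*c^4*m^2 + 609*c^3*m^3 + 100*c^3*m^2 + 9*c^3*m + 3186*c^2*m^4 + 972*c^2*m^3 + 69*c^2*m^2 + 5832*c*m^5 + 2484*c*m^4 + 279*c*m^3 + 1620*m^6 + 3348*m^5 + 135*m^4)/(c^6 - 9*c^5*m - 27*c^4*m^2 + 297*c^3*m^3 + 486*c^2*m^4 - 2916*c*m^5 - 5832*m^6)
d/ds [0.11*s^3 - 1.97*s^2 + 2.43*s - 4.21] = 0.33*s^2 - 3.94*s + 2.43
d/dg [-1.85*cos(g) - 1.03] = 1.85*sin(g)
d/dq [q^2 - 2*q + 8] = 2*q - 2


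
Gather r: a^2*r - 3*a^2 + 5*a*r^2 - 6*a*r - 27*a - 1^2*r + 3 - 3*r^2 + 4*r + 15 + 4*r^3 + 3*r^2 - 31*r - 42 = -3*a^2 + 5*a*r^2 - 27*a + 4*r^3 + r*(a^2 - 6*a - 28) - 24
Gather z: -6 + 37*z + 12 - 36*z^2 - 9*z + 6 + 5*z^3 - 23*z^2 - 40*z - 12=5*z^3 - 59*z^2 - 12*z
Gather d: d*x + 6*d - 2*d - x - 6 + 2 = d*(x + 4) - x - 4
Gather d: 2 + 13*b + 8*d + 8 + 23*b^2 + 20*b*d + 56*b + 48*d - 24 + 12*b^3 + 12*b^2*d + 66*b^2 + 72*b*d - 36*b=12*b^3 + 89*b^2 + 33*b + d*(12*b^2 + 92*b + 56) - 14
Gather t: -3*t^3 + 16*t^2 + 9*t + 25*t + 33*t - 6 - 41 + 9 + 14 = -3*t^3 + 16*t^2 + 67*t - 24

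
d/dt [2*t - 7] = 2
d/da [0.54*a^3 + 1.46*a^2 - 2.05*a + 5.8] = 1.62*a^2 + 2.92*a - 2.05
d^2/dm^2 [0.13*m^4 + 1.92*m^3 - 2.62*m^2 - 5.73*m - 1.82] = 1.56*m^2 + 11.52*m - 5.24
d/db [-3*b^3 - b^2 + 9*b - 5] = -9*b^2 - 2*b + 9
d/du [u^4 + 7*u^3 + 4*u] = 4*u^3 + 21*u^2 + 4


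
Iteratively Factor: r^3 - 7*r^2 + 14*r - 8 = (r - 2)*(r^2 - 5*r + 4) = (r - 2)*(r - 1)*(r - 4)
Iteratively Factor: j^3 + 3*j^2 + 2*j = (j)*(j^2 + 3*j + 2) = j*(j + 2)*(j + 1)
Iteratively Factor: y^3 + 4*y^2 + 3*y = (y)*(y^2 + 4*y + 3) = y*(y + 1)*(y + 3)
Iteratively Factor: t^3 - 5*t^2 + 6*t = (t - 3)*(t^2 - 2*t) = (t - 3)*(t - 2)*(t)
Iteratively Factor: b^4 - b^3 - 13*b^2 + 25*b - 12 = (b - 1)*(b^3 - 13*b + 12) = (b - 1)^2*(b^2 + b - 12) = (b - 3)*(b - 1)^2*(b + 4)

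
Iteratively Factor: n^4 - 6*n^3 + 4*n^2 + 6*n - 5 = (n + 1)*(n^3 - 7*n^2 + 11*n - 5) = (n - 5)*(n + 1)*(n^2 - 2*n + 1) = (n - 5)*(n - 1)*(n + 1)*(n - 1)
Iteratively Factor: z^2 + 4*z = (z)*(z + 4)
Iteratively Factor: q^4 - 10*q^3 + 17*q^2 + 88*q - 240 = (q - 5)*(q^3 - 5*q^2 - 8*q + 48) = (q - 5)*(q + 3)*(q^2 - 8*q + 16) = (q - 5)*(q - 4)*(q + 3)*(q - 4)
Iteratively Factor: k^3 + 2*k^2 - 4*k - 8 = (k + 2)*(k^2 - 4) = (k - 2)*(k + 2)*(k + 2)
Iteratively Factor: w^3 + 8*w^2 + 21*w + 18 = (w + 3)*(w^2 + 5*w + 6) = (w + 3)^2*(w + 2)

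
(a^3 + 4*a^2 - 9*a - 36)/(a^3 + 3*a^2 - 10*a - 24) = (a + 3)/(a + 2)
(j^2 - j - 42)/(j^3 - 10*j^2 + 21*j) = (j + 6)/(j*(j - 3))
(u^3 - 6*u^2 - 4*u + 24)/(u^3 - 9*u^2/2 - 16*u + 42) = 2*(u + 2)/(2*u + 7)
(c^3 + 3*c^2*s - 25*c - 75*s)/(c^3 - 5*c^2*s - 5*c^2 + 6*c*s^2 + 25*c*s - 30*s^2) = (c^2 + 3*c*s + 5*c + 15*s)/(c^2 - 5*c*s + 6*s^2)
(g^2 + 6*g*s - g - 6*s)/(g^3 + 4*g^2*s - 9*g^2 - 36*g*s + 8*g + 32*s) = (g + 6*s)/(g^2 + 4*g*s - 8*g - 32*s)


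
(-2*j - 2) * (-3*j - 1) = 6*j^2 + 8*j + 2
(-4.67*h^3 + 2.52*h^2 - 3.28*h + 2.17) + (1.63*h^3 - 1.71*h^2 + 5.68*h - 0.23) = -3.04*h^3 + 0.81*h^2 + 2.4*h + 1.94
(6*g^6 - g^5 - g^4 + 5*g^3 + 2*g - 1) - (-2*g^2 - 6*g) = 6*g^6 - g^5 - g^4 + 5*g^3 + 2*g^2 + 8*g - 1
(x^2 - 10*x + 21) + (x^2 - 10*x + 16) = 2*x^2 - 20*x + 37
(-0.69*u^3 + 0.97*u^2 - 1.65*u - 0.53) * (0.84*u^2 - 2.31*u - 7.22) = -0.5796*u^5 + 2.4087*u^4 + 1.3551*u^3 - 3.6371*u^2 + 13.1373*u + 3.8266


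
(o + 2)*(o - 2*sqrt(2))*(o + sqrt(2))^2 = o^4 + 2*o^3 - 6*o^2 - 12*o - 4*sqrt(2)*o - 8*sqrt(2)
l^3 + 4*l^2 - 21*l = l*(l - 3)*(l + 7)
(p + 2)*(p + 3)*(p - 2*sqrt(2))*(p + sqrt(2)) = p^4 - sqrt(2)*p^3 + 5*p^3 - 5*sqrt(2)*p^2 + 2*p^2 - 20*p - 6*sqrt(2)*p - 24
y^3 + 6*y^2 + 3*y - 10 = (y - 1)*(y + 2)*(y + 5)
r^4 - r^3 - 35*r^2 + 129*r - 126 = (r - 3)^2*(r - 2)*(r + 7)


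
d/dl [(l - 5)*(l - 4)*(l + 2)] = 3*l^2 - 14*l + 2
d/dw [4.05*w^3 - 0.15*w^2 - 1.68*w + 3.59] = 12.15*w^2 - 0.3*w - 1.68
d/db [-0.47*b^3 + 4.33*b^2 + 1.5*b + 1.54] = -1.41*b^2 + 8.66*b + 1.5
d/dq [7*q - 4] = 7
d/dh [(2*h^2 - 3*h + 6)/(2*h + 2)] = (h^2 + 2*h - 9/2)/(h^2 + 2*h + 1)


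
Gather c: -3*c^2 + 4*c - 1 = -3*c^2 + 4*c - 1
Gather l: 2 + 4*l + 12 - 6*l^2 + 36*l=-6*l^2 + 40*l + 14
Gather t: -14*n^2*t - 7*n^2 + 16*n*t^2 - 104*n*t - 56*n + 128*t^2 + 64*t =-7*n^2 - 56*n + t^2*(16*n + 128) + t*(-14*n^2 - 104*n + 64)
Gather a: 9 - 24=-15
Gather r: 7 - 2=5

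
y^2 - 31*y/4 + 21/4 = (y - 7)*(y - 3/4)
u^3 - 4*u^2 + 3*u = u*(u - 3)*(u - 1)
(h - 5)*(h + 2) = h^2 - 3*h - 10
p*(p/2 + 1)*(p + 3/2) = p^3/2 + 7*p^2/4 + 3*p/2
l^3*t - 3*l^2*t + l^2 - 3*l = l*(l - 3)*(l*t + 1)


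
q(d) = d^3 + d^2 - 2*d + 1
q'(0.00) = -2.00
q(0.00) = 1.00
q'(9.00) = 259.00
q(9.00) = 793.00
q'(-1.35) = 0.77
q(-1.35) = 3.06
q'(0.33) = -1.01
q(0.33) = 0.48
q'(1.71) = 10.19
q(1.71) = 5.50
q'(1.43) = 6.99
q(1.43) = 3.11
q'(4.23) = 60.14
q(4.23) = 86.12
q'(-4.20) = 42.52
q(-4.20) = -47.05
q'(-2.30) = 9.27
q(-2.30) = -1.28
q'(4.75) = 75.19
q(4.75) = 121.23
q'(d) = 3*d^2 + 2*d - 2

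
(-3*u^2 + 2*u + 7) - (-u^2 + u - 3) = -2*u^2 + u + 10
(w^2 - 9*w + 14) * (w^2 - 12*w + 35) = w^4 - 21*w^3 + 157*w^2 - 483*w + 490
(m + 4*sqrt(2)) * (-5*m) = -5*m^2 - 20*sqrt(2)*m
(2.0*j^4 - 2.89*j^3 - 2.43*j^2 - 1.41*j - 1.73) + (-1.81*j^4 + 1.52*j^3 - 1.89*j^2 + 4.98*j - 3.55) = 0.19*j^4 - 1.37*j^3 - 4.32*j^2 + 3.57*j - 5.28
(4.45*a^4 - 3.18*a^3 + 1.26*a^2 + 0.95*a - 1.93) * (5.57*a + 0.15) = 24.7865*a^5 - 17.0451*a^4 + 6.5412*a^3 + 5.4805*a^2 - 10.6076*a - 0.2895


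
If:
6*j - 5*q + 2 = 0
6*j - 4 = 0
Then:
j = 2/3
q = 6/5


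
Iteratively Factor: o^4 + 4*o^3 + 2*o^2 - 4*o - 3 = (o + 1)*(o^3 + 3*o^2 - o - 3) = (o - 1)*(o + 1)*(o^2 + 4*o + 3) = (o - 1)*(o + 1)^2*(o + 3)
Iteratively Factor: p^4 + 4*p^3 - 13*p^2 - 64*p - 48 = (p + 4)*(p^3 - 13*p - 12) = (p - 4)*(p + 4)*(p^2 + 4*p + 3) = (p - 4)*(p + 1)*(p + 4)*(p + 3)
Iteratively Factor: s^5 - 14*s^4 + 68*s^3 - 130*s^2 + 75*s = (s - 3)*(s^4 - 11*s^3 + 35*s^2 - 25*s) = s*(s - 3)*(s^3 - 11*s^2 + 35*s - 25) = s*(s - 5)*(s - 3)*(s^2 - 6*s + 5) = s*(s - 5)*(s - 3)*(s - 1)*(s - 5)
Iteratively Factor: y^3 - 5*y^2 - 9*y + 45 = (y - 3)*(y^2 - 2*y - 15) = (y - 3)*(y + 3)*(y - 5)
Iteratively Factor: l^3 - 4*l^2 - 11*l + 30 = (l - 2)*(l^2 - 2*l - 15) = (l - 2)*(l + 3)*(l - 5)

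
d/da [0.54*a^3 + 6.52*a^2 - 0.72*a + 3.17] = 1.62*a^2 + 13.04*a - 0.72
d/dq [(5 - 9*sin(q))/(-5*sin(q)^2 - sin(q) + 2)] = (-45*sin(q)^2 + 50*sin(q) - 13)*cos(q)/(5*sin(q)^2 + sin(q) - 2)^2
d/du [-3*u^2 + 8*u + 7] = 8 - 6*u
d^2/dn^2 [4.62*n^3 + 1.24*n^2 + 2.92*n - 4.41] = 27.72*n + 2.48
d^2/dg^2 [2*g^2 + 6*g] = 4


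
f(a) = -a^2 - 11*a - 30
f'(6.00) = -23.00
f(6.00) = -132.00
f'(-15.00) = 19.00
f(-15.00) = -90.00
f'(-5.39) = -0.22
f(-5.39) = 0.24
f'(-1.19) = -8.62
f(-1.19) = -18.33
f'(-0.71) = -9.58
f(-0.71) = -22.69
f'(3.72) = -18.44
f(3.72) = -84.76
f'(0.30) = -11.60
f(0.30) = -33.39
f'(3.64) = -18.28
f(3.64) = -83.29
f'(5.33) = -21.66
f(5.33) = -117.04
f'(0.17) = -11.34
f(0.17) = -31.90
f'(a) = -2*a - 11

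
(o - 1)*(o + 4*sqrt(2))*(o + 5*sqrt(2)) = o^3 - o^2 + 9*sqrt(2)*o^2 - 9*sqrt(2)*o + 40*o - 40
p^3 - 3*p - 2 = (p - 2)*(p + 1)^2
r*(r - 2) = r^2 - 2*r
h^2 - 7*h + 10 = (h - 5)*(h - 2)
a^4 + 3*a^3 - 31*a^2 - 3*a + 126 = (a - 3)^2*(a + 2)*(a + 7)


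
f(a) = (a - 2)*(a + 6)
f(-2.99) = -15.02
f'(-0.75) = 2.50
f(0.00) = -12.00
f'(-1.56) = 0.88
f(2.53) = 4.52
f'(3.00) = 10.00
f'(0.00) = 4.00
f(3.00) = 9.00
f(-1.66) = -15.88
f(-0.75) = -14.44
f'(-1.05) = 1.90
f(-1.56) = -15.81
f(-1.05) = -15.10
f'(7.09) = 18.18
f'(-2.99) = -1.98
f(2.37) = 3.10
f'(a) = 2*a + 4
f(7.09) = 66.63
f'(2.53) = 9.06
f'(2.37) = 8.74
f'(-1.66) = 0.68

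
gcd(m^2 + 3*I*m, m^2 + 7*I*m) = m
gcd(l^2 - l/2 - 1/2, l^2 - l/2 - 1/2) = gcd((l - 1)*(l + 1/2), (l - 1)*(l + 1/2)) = l^2 - l/2 - 1/2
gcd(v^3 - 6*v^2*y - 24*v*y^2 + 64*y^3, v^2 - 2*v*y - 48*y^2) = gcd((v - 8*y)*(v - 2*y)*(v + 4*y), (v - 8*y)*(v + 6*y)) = -v + 8*y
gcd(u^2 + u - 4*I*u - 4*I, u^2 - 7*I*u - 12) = u - 4*I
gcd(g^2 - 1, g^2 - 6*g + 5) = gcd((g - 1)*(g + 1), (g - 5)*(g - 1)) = g - 1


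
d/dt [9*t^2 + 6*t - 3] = 18*t + 6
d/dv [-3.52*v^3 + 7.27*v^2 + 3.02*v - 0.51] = -10.56*v^2 + 14.54*v + 3.02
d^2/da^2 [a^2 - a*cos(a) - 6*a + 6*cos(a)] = a*cos(a) + 2*sin(a) - 6*cos(a) + 2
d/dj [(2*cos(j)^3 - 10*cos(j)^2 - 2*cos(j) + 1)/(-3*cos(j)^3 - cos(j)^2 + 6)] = 16*(32*cos(j)^4 + 12*cos(j)^3 - 43*cos(j)^2 + 118*cos(j) + 12)*sin(j)/(-9*cos(j) - 2*cos(2*j) - 3*cos(3*j) + 22)^2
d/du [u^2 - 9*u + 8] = 2*u - 9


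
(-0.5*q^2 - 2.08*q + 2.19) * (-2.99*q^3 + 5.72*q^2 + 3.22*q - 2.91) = 1.495*q^5 + 3.3592*q^4 - 20.0557*q^3 + 7.2842*q^2 + 13.1046*q - 6.3729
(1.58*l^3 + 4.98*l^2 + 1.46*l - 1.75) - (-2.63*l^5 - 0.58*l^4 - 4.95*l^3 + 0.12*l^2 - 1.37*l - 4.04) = 2.63*l^5 + 0.58*l^4 + 6.53*l^3 + 4.86*l^2 + 2.83*l + 2.29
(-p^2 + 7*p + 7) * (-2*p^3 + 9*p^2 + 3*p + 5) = 2*p^5 - 23*p^4 + 46*p^3 + 79*p^2 + 56*p + 35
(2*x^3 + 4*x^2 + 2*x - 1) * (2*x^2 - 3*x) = 4*x^5 + 2*x^4 - 8*x^3 - 8*x^2 + 3*x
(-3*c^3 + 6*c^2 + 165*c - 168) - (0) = -3*c^3 + 6*c^2 + 165*c - 168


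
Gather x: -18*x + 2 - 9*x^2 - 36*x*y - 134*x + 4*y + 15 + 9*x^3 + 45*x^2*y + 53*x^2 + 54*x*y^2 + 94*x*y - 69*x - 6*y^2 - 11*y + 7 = 9*x^3 + x^2*(45*y + 44) + x*(54*y^2 + 58*y - 221) - 6*y^2 - 7*y + 24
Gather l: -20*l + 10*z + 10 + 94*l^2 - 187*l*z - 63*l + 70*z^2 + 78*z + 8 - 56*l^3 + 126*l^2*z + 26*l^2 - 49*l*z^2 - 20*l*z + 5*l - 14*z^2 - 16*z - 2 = -56*l^3 + l^2*(126*z + 120) + l*(-49*z^2 - 207*z - 78) + 56*z^2 + 72*z + 16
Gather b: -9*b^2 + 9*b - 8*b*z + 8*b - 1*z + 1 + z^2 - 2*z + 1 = -9*b^2 + b*(17 - 8*z) + z^2 - 3*z + 2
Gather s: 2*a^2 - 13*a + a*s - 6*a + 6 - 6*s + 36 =2*a^2 - 19*a + s*(a - 6) + 42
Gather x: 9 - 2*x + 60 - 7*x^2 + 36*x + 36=-7*x^2 + 34*x + 105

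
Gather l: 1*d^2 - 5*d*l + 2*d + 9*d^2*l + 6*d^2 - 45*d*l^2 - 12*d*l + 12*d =7*d^2 - 45*d*l^2 + 14*d + l*(9*d^2 - 17*d)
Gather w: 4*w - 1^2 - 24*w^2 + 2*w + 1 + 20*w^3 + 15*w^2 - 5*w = 20*w^3 - 9*w^2 + w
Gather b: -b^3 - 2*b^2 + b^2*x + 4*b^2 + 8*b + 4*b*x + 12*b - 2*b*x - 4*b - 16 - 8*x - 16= -b^3 + b^2*(x + 2) + b*(2*x + 16) - 8*x - 32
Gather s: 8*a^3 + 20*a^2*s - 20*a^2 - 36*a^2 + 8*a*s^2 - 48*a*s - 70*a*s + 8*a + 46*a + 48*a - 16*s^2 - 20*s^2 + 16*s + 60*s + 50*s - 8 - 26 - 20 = 8*a^3 - 56*a^2 + 102*a + s^2*(8*a - 36) + s*(20*a^2 - 118*a + 126) - 54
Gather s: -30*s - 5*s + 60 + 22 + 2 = 84 - 35*s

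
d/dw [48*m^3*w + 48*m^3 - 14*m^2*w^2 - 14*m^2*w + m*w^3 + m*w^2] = m*(48*m^2 - 28*m*w - 14*m + 3*w^2 + 2*w)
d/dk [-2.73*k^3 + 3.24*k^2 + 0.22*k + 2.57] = -8.19*k^2 + 6.48*k + 0.22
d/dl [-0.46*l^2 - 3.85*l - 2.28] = -0.92*l - 3.85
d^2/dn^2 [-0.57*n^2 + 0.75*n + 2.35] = -1.14000000000000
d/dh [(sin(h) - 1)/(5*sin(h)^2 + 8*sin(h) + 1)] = (-5*sin(h)^2 + 10*sin(h) + 9)*cos(h)/(5*sin(h)^2 + 8*sin(h) + 1)^2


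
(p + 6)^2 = p^2 + 12*p + 36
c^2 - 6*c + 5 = (c - 5)*(c - 1)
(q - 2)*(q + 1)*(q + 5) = q^3 + 4*q^2 - 7*q - 10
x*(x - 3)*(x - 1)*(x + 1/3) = x^4 - 11*x^3/3 + 5*x^2/3 + x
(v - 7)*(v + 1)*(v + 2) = v^3 - 4*v^2 - 19*v - 14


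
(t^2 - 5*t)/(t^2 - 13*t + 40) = t/(t - 8)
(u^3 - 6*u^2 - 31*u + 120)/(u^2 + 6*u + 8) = (u^3 - 6*u^2 - 31*u + 120)/(u^2 + 6*u + 8)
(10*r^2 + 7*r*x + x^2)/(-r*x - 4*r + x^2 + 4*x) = (10*r^2 + 7*r*x + x^2)/(-r*x - 4*r + x^2 + 4*x)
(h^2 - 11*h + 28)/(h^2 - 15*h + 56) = (h - 4)/(h - 8)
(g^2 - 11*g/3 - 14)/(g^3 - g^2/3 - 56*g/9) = 3*(g - 6)/(g*(3*g - 8))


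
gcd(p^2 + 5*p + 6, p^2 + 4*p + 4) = p + 2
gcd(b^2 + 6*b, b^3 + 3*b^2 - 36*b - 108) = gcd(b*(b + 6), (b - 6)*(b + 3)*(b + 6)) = b + 6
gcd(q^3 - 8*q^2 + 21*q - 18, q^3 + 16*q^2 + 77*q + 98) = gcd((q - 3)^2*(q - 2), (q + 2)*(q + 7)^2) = 1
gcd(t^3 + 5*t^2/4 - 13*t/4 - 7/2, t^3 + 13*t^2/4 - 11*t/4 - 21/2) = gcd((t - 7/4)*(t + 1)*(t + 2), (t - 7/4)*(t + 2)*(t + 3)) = t^2 + t/4 - 7/2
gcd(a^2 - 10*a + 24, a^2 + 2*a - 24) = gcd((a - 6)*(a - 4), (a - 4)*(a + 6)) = a - 4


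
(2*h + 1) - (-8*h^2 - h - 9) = 8*h^2 + 3*h + 10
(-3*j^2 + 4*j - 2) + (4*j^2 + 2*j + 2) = j^2 + 6*j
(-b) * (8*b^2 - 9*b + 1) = -8*b^3 + 9*b^2 - b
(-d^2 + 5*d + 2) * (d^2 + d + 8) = -d^4 + 4*d^3 - d^2 + 42*d + 16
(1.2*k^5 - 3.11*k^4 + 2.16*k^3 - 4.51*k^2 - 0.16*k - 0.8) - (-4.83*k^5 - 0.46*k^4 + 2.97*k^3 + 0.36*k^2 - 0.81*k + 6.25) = 6.03*k^5 - 2.65*k^4 - 0.81*k^3 - 4.87*k^2 + 0.65*k - 7.05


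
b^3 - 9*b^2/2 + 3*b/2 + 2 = (b - 4)*(b - 1)*(b + 1/2)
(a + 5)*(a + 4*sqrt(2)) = a^2 + 5*a + 4*sqrt(2)*a + 20*sqrt(2)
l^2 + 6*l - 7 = (l - 1)*(l + 7)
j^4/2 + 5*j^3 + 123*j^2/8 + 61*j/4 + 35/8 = (j/2 + 1/2)*(j + 1/2)*(j + 7/2)*(j + 5)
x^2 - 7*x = x*(x - 7)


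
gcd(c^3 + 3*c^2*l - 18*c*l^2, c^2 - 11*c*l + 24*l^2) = c - 3*l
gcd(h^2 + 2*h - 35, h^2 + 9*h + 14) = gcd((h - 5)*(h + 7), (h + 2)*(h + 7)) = h + 7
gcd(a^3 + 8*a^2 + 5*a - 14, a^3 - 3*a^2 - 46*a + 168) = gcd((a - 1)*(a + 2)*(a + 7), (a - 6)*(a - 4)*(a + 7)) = a + 7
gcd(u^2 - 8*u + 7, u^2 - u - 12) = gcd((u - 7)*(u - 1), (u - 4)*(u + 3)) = 1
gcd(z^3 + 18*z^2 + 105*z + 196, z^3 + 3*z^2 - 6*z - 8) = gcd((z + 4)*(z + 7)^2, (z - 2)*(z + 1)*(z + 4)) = z + 4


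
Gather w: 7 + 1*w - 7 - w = 0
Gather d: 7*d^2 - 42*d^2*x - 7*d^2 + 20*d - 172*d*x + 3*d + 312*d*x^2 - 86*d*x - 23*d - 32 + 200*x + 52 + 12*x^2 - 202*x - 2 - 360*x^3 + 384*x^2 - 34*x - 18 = -42*d^2*x + d*(312*x^2 - 258*x) - 360*x^3 + 396*x^2 - 36*x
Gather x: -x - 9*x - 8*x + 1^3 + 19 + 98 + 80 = 198 - 18*x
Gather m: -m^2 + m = -m^2 + m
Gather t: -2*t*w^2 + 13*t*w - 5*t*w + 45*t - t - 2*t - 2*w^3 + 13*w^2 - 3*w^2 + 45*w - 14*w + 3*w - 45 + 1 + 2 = t*(-2*w^2 + 8*w + 42) - 2*w^3 + 10*w^2 + 34*w - 42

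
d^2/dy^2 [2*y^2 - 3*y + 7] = 4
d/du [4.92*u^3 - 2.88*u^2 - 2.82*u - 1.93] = 14.76*u^2 - 5.76*u - 2.82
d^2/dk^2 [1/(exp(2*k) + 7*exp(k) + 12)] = (2*(2*exp(k) + 7)^2*exp(k) - (4*exp(k) + 7)*(exp(2*k) + 7*exp(k) + 12))*exp(k)/(exp(2*k) + 7*exp(k) + 12)^3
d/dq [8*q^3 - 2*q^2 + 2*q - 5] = 24*q^2 - 4*q + 2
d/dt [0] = 0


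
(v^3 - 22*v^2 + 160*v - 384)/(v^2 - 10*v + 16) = (v^2 - 14*v + 48)/(v - 2)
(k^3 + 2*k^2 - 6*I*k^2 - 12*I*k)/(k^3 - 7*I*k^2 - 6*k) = (k + 2)/(k - I)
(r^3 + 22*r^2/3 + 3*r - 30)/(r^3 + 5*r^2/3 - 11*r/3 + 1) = (3*r^2 + 13*r - 30)/(3*r^2 - 4*r + 1)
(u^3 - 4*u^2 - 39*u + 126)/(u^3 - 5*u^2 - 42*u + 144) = (u - 7)/(u - 8)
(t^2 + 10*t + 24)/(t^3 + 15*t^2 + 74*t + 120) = 1/(t + 5)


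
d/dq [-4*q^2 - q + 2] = -8*q - 1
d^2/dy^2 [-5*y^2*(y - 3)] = 30 - 30*y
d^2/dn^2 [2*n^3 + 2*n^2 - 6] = 12*n + 4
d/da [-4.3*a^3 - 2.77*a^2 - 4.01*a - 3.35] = -12.9*a^2 - 5.54*a - 4.01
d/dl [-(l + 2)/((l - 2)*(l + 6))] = (l^2 + 4*l + 20)/(l^4 + 8*l^3 - 8*l^2 - 96*l + 144)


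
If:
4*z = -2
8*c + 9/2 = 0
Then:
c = -9/16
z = -1/2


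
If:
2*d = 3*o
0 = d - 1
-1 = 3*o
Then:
No Solution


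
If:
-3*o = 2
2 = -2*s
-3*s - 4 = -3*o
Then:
No Solution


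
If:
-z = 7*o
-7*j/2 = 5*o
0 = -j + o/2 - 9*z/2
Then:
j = 0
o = 0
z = 0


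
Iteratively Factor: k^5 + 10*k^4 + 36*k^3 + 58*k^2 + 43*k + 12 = (k + 1)*(k^4 + 9*k^3 + 27*k^2 + 31*k + 12) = (k + 1)*(k + 4)*(k^3 + 5*k^2 + 7*k + 3) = (k + 1)^2*(k + 4)*(k^2 + 4*k + 3) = (k + 1)^2*(k + 3)*(k + 4)*(k + 1)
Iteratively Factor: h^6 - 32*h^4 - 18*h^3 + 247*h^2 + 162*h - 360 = (h - 5)*(h^5 + 5*h^4 - 7*h^3 - 53*h^2 - 18*h + 72) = (h - 5)*(h - 1)*(h^4 + 6*h^3 - h^2 - 54*h - 72) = (h - 5)*(h - 3)*(h - 1)*(h^3 + 9*h^2 + 26*h + 24) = (h - 5)*(h - 3)*(h - 1)*(h + 2)*(h^2 + 7*h + 12) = (h - 5)*(h - 3)*(h - 1)*(h + 2)*(h + 4)*(h + 3)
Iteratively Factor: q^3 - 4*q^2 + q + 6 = (q + 1)*(q^2 - 5*q + 6) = (q - 2)*(q + 1)*(q - 3)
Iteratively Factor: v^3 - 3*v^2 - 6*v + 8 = (v - 4)*(v^2 + v - 2) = (v - 4)*(v - 1)*(v + 2)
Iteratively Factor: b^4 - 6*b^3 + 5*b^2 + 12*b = (b - 4)*(b^3 - 2*b^2 - 3*b) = (b - 4)*(b - 3)*(b^2 + b) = b*(b - 4)*(b - 3)*(b + 1)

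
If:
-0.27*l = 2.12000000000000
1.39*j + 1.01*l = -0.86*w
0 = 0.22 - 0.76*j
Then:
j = 0.29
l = -7.85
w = 8.75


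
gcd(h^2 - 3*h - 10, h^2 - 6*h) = 1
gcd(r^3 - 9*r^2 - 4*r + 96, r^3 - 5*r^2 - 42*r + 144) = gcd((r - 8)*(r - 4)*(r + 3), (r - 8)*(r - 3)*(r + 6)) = r - 8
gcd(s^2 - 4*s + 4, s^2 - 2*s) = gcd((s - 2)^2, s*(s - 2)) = s - 2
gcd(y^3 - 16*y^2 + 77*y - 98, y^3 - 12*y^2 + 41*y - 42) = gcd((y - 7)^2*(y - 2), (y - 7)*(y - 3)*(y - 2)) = y^2 - 9*y + 14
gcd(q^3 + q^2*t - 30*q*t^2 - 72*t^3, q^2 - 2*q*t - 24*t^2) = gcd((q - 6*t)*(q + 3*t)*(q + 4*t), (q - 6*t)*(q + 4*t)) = q^2 - 2*q*t - 24*t^2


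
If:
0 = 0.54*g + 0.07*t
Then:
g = -0.12962962962963*t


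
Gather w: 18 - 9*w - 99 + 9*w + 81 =0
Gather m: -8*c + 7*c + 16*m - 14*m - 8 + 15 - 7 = -c + 2*m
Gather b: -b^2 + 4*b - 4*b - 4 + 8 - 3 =1 - b^2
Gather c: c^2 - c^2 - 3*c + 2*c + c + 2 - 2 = 0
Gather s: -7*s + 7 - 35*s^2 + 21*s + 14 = -35*s^2 + 14*s + 21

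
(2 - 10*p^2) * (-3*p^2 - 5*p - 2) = 30*p^4 + 50*p^3 + 14*p^2 - 10*p - 4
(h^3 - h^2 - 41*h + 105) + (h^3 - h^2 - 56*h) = 2*h^3 - 2*h^2 - 97*h + 105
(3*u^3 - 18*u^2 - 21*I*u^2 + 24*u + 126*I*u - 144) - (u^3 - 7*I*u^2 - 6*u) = 2*u^3 - 18*u^2 - 14*I*u^2 + 30*u + 126*I*u - 144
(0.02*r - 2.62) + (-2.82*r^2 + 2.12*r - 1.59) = -2.82*r^2 + 2.14*r - 4.21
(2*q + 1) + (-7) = 2*q - 6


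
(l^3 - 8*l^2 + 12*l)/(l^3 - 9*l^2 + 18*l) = (l - 2)/(l - 3)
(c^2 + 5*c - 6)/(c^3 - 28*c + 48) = (c - 1)/(c^2 - 6*c + 8)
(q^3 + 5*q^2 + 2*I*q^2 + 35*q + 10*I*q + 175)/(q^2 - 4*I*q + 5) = (q^2 + q*(5 + 7*I) + 35*I)/(q + I)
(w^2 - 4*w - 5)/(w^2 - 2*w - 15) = (w + 1)/(w + 3)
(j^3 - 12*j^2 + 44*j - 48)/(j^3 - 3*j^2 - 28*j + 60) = (j - 4)/(j + 5)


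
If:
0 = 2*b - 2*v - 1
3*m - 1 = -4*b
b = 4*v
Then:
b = 2/3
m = -5/9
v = 1/6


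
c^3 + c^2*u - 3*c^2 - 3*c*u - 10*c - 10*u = (c - 5)*(c + 2)*(c + u)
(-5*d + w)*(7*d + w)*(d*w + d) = -35*d^3*w - 35*d^3 + 2*d^2*w^2 + 2*d^2*w + d*w^3 + d*w^2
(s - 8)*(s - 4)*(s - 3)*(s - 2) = s^4 - 17*s^3 + 98*s^2 - 232*s + 192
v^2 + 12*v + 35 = (v + 5)*(v + 7)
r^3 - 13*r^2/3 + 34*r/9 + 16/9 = (r - 8/3)*(r - 2)*(r + 1/3)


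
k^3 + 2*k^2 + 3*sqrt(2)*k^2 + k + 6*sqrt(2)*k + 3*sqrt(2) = (k + 1)^2*(k + 3*sqrt(2))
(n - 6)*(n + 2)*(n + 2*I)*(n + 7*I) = n^4 - 4*n^3 + 9*I*n^3 - 26*n^2 - 36*I*n^2 + 56*n - 108*I*n + 168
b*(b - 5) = b^2 - 5*b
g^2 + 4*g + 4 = (g + 2)^2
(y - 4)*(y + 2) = y^2 - 2*y - 8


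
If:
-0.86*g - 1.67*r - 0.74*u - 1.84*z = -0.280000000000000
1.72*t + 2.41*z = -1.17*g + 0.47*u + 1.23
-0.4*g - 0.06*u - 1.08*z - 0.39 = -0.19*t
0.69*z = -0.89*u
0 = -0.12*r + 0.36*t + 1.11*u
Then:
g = -1.41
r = 0.62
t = 1.08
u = -0.28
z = 0.37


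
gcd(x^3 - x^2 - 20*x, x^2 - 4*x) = x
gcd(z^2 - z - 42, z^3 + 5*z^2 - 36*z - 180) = z + 6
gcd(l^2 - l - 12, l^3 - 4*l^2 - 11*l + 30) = l + 3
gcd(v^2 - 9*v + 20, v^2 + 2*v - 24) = v - 4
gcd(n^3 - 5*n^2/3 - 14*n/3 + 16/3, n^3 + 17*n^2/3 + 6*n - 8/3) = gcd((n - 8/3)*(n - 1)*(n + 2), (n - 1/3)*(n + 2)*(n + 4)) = n + 2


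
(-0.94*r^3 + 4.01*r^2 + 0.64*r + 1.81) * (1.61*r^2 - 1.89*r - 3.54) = -1.5134*r^5 + 8.2327*r^4 - 3.2209*r^3 - 12.4909*r^2 - 5.6865*r - 6.4074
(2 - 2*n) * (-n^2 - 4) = 2*n^3 - 2*n^2 + 8*n - 8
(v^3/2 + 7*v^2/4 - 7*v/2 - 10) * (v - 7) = v^4/2 - 7*v^3/4 - 63*v^2/4 + 29*v/2 + 70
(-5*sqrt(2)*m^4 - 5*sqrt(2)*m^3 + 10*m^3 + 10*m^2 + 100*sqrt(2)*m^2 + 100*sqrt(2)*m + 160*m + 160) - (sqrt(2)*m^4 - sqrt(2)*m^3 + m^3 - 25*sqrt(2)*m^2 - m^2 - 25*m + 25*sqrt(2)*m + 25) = -6*sqrt(2)*m^4 - 4*sqrt(2)*m^3 + 9*m^3 + 11*m^2 + 125*sqrt(2)*m^2 + 75*sqrt(2)*m + 185*m + 135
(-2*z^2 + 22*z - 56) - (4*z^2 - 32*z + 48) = -6*z^2 + 54*z - 104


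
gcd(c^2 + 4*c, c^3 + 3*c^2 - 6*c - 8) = c + 4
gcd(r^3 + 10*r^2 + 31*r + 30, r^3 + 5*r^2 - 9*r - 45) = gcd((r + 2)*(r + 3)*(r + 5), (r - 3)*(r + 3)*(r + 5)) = r^2 + 8*r + 15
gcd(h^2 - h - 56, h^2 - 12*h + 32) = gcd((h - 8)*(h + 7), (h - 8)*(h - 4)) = h - 8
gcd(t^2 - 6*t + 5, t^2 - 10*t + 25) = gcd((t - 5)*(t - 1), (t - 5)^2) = t - 5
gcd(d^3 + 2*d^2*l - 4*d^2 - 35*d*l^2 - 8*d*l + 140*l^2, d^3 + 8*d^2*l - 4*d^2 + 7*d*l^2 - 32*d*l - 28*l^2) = d^2 + 7*d*l - 4*d - 28*l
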